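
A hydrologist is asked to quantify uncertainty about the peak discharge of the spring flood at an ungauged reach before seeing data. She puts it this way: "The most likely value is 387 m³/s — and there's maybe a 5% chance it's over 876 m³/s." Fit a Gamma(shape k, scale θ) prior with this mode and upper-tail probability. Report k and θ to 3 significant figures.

k ≈ 5.11, θ ≈ 94.1

Gamma(k,θ) with k>1 has mode (k−1)θ, so θ = 387/(k−1).
Need P(X < 876) = 0.95 with θ tied to k this way. Start at k = 2, θ = 387: P(X<876) ≈ 0.661.
Too low — raise k to concentrate. Iterating converges to k ≈ 5.11.
Then θ = 387/(5.11−1) ≈ 94.1.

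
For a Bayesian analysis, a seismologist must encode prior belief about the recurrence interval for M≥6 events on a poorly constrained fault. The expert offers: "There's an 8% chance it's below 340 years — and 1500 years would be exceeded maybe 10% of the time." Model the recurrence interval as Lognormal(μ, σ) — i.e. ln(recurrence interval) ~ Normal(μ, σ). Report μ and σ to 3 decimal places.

μ ≈ 6.605, σ ≈ 0.552

If T ~ Lognormal(μ,σ) then ln T ~ Normal(μ,σ), so the p-quantile of ln T is μ + z_p·σ.
ln(340) = 5.829 and ln(1500) = 7.313; z_{0.08} = -1.405, z_{0.9} = 1.282.
σ = (7.313 − 5.829)/(1.282 − (-1.405)) = 0.552.
μ = 5.829 − (-1.405)·0.552 = 6.605.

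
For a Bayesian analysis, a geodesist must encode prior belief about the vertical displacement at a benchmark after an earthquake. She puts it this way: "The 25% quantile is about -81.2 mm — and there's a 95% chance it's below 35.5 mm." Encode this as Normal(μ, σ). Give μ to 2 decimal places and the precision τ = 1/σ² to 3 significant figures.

μ = -47.26, τ = 0.000395

The p-quantile of Normal(μ,σ) is μ + z_p·σ, with z_{0.25} = -0.6745 and z_{0.95} = 1.645.
Eliminate σ: μ = (z₂·x₁ − z₁·x₂)/(z₂ − z₁) = (1.645·-81.2 − (-0.6745)·35.5)/2.319 = -47.26.
Then σ = (x₂ − x₁)/(z₂ − z₁) = (35.5 − -81.2)/2.319 = 50.32.
Precision τ = 1/σ² = 1/50.32² = 0.000395.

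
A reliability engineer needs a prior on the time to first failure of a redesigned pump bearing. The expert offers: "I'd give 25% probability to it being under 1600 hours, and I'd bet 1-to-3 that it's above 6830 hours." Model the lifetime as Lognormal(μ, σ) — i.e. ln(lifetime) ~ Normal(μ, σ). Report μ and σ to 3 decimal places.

μ ≈ 8.103, σ ≈ 1.076

If T ~ Lognormal(μ,σ) then ln T ~ Normal(μ,σ), so the p-quantile of ln T is μ + z_p·σ.
ln(1600) = 7.378 and ln(6830) = 8.829; z_{0.25} = -0.6745, z_{0.75} = 0.6745.
σ = (8.829 − 7.378)/(0.6745 − (-0.6745)) = 1.076.
μ = 7.378 − (-0.6745)·1.076 = 8.103.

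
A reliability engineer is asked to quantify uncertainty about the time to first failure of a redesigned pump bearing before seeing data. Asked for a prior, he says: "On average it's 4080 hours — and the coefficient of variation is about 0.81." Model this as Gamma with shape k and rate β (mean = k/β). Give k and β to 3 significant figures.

For Gamma(k, rate β): mean = k/β, variance = k/β², so CV = 1/√k.
CV = 0.81, hence k = 1/CV² = 1.52.
Then β = k/mean = 1.52/4080 = 0.000374.

k ≈ 1.52, β ≈ 0.000374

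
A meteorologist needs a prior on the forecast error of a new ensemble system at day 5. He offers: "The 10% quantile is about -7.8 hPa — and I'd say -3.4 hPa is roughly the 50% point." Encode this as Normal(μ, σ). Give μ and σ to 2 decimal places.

μ = -3.40, σ = 3.43

For Normal(μ,σ), the p-quantile is μ + z_p·σ. Here z_{0.1} = -1.282, z_{0.5} = 0.
So -7.8 = μ − 1.282σ and -3.4 = μ + 0σ.
Subtracting: σ = (-3.4 − -7.8)/(0 − (-1.282)) = 3.43.
Then μ = -7.8 − (-1.282)·3.43 = -3.40.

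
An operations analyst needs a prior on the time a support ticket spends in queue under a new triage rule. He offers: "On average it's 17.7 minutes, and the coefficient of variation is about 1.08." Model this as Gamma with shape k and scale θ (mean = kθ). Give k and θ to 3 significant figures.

For Gamma(k, scale θ): mean = kθ, variance = kθ², so CV = 1/√k.
CV = 1.08, hence k = 1/CV² = 0.857.
Then θ = mean/k = 17.7/0.857 = 20.6.

k ≈ 0.857, θ ≈ 20.6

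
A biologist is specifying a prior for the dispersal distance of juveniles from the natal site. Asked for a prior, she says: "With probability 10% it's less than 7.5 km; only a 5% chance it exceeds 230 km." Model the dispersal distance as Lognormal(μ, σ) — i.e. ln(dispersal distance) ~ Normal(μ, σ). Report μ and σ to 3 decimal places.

μ ≈ 3.514, σ ≈ 1.170

If T ~ Lognormal(μ,σ) then ln T ~ Normal(μ,σ), so the p-quantile of ln T is μ + z_p·σ.
ln(7.5) = 2.015 and ln(230) = 5.438; z_{0.1} = -1.282, z_{0.95} = 1.645.
σ = (5.438 − 2.015)/(1.645 − (-1.282)) = 1.170.
μ = 2.015 − (-1.282)·1.170 = 3.514.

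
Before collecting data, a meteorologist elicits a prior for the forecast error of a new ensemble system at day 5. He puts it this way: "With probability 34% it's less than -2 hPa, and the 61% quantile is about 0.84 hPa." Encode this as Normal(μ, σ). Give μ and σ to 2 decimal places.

The p-quantile of Normal(μ,σ) is μ + z_p·σ, with z_{0.34} = -0.4125 and z_{0.61} = 0.2793.
Eliminate σ: μ = (z₂·x₁ − z₁·x₂)/(z₂ − z₁) = (0.2793·-2 − (-0.4125)·0.84)/0.6918 = -0.31.
Then σ = (x₂ − x₁)/(z₂ − z₁) = (0.84 − -2)/0.6918 = 4.11.

μ = -0.31, σ = 4.11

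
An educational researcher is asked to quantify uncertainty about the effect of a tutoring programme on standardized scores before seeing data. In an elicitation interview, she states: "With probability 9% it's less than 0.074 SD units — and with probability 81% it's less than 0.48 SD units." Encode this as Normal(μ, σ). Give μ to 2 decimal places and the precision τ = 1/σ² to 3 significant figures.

For Normal(μ,σ), the p-quantile is μ + z_p·σ. Here z_{0.09} = -1.341, z_{0.81} = 0.8779.
So 0.074 = μ − 1.341σ and 0.48 = μ + 0.8779σ.
Subtracting: σ = (0.48 − 0.074)/(0.8779 − (-1.341)) = 0.18.
Then μ = 0.074 − (-1.341)·0.18 = 0.32.
Precision τ = 1/σ² = 1/0.183² = 29.9.

μ = 0.32, τ = 29.9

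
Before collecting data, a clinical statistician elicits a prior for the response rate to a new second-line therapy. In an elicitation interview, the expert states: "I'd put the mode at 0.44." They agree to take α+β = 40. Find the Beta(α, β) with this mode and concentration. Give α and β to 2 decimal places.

α = 17.72, β = 22.28

For α,β > 1 the Beta mode is (α−1)/(α+β−2). With α+β = 40, the mode is (α−1)/38.
Set (α−1)/38 = 0.44 → α = 1 + 0.44·38 = 17.72.
β = 40 − α = 22.28.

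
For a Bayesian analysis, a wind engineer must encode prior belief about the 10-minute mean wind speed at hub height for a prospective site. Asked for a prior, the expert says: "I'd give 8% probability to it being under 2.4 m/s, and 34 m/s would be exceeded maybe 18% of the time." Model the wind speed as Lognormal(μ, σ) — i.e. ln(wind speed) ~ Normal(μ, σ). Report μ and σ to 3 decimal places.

μ ≈ 2.481, σ ≈ 1.142

If T ~ Lognormal(μ,σ) then ln T ~ Normal(μ,σ), so the p-quantile of ln T is μ + z_p·σ.
ln(2.4) = 0.8755 and ln(34) = 3.526; z_{0.08} = -1.405, z_{0.82} = 0.9154.
σ = (3.526 − 0.8755)/(0.9154 − (-1.405)) = 1.142.
μ = 0.8755 − (-1.405)·1.142 = 2.481.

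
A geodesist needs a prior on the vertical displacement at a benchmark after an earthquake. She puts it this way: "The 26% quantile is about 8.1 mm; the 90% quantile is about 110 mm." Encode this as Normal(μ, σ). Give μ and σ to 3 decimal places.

μ = 42.157, σ = 52.938

For Normal(μ,σ), the p-quantile is μ + z_p·σ. Here z_{0.26} = -0.6433, z_{0.9} = 1.282.
So 8.1 = μ − 0.6433σ and 110 = μ + 1.282σ.
Subtracting: σ = (110 − 8.1)/(1.282 − (-0.6433)) = 52.938.
Then μ = 8.1 − (-0.6433)·52.938 = 42.157.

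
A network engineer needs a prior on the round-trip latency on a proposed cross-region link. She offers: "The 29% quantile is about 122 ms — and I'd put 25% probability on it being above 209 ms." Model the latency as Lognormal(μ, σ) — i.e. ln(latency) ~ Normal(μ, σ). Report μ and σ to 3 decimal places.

If T ~ Lognormal(μ,σ) then ln T ~ Normal(μ,σ), so the p-quantile of ln T is μ + z_p·σ.
ln(122) = 4.804 and ln(209) = 5.342; z_{0.29} = -0.5534, z_{0.75} = 0.6745.
σ = (5.342 − 4.804)/(0.6745 − (-0.5534)) = 0.438.
μ = 4.804 − (-0.5534)·0.438 = 5.047.

μ ≈ 5.047, σ ≈ 0.438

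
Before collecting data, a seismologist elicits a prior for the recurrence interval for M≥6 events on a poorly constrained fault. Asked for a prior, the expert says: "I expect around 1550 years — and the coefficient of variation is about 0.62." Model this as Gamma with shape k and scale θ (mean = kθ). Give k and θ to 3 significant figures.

k ≈ 2.6, θ ≈ 596

For Gamma(k, scale θ): mean = kθ, variance = kθ², so CV = 1/√k.
CV = 0.62, hence k = 1/CV² = 2.6.
Then θ = mean/k = 1550/2.6 = 596.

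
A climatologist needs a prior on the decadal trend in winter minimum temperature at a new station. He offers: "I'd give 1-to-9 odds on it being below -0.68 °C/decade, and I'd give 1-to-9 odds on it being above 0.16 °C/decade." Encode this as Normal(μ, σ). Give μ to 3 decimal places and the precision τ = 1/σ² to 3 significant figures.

μ = -0.260, τ = 9.31

For Normal(μ,σ), the p-quantile is μ + z_p·σ. Here z_{0.1} = -1.282, z_{0.9} = 1.282.
So -0.68 = μ − 1.282σ and 0.16 = μ + 1.282σ.
Subtracting: σ = (0.16 − -0.68)/(1.282 − (-1.282)) = 0.328.
Then μ = -0.68 − (-1.282)·0.328 = -0.260.
Precision τ = 1/σ² = 1/0.3277² = 9.31.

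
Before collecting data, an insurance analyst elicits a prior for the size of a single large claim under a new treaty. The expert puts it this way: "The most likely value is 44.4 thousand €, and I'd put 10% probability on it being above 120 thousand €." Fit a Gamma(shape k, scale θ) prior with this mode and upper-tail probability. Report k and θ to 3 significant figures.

k ≈ 2.94, θ ≈ 22.9

Gamma(k,θ) with k>1 has mode (k−1)θ, so θ = 44.4/(k−1).
Need P(X < 120) = 0.9 with θ tied to k this way. Start at k = 2, θ = 44.4: P(X<120) ≈ 0.752.
Too low — raise k to concentrate. Iterating converges to k ≈ 2.94.
Then θ = 44.4/(2.94−1) ≈ 22.9.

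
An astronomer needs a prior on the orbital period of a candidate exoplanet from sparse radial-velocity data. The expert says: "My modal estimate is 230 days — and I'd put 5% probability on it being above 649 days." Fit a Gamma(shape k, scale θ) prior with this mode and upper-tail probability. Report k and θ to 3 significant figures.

k ≈ 3.48, θ ≈ 92.6

Gamma(k,θ) with k>1 has mode (k−1)θ, so θ = 230/(k−1).
Need P(X < 649) = 0.95 with θ tied to k this way. Start at k = 2, θ = 230: P(X<649) ≈ 0.773.
Too low — raise k to concentrate. Iterating converges to k ≈ 3.48.
Then θ = 230/(3.48−1) ≈ 92.6.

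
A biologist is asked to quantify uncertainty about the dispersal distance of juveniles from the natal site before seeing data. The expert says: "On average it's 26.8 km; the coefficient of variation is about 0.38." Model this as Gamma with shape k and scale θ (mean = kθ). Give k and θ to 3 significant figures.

For Gamma(k, scale θ): mean = kθ, variance = kθ², so CV = 1/√k.
CV = 0.38, hence k = 1/CV² = 6.93.
Then θ = mean/k = 26.8/6.93 = 3.87.

k ≈ 6.93, θ ≈ 3.87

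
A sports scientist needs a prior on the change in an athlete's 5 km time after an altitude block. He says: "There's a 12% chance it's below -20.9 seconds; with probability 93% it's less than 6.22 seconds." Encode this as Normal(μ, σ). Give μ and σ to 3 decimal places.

μ = -8.879, σ = 10.231

The p-quantile of Normal(μ,σ) is μ + z_p·σ, with z_{0.12} = -1.175 and z_{0.93} = 1.476.
Eliminate σ: μ = (z₂·x₁ − z₁·x₂)/(z₂ − z₁) = (1.476·-20.9 − (-1.175)·6.22)/2.651 = -8.879.
Then σ = (x₂ − x₁)/(z₂ − z₁) = (6.22 − -20.9)/2.651 = 10.231.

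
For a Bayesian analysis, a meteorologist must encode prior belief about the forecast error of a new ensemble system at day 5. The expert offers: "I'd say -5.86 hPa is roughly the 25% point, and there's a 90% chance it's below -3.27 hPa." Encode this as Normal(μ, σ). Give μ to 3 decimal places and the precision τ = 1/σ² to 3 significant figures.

μ = -4.967, τ = 0.57

The p-quantile of Normal(μ,σ) is μ + z_p·σ, with z_{0.25} = -0.6745 and z_{0.9} = 1.282.
Eliminate σ: μ = (z₂·x₁ − z₁·x₂)/(z₂ − z₁) = (1.282·-5.86 − (-0.6745)·-3.27)/1.956 = -4.967.
Then σ = (x₂ − x₁)/(z₂ − z₁) = (-3.27 − -5.86)/1.956 = 1.324.
Precision τ = 1/σ² = 1/1.324² = 0.57.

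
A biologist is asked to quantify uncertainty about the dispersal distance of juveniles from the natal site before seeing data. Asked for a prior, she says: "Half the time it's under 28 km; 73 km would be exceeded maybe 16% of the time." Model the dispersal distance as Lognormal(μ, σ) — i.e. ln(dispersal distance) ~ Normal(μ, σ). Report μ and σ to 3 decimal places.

If T ~ Lognormal(μ,σ) then ln T ~ Normal(μ,σ), so the p-quantile of ln T is μ + z_p·σ.
ln(28) = 3.332 and ln(73) = 4.29; z_{0.5} = 0, z_{0.84} = 0.9945.
σ = (4.29 − 3.332)/(0.9945 − (0)) = 0.964.
μ = 3.332 − (0)·0.964 = 3.332.

μ ≈ 3.332, σ ≈ 0.964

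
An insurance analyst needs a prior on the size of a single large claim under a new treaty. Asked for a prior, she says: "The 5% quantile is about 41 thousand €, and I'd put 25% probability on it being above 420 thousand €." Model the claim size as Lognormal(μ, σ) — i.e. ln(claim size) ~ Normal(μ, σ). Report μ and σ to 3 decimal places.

If T ~ Lognormal(μ,σ) then ln T ~ Normal(μ,σ), so the p-quantile of ln T is μ + z_p·σ.
ln(41) = 3.714 and ln(420) = 6.04; z_{0.05} = -1.645, z_{0.75} = 0.6745.
σ = (6.04 − 3.714)/(0.6745 − (-1.645)) = 1.003.
μ = 3.714 − (-1.645)·1.003 = 5.364.

μ ≈ 5.364, σ ≈ 1.003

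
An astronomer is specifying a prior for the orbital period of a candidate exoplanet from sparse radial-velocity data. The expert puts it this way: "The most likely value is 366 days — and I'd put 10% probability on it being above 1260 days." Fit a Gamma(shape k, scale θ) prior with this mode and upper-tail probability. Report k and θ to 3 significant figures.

Gamma(k,θ) with k>1 has mode (k−1)θ, so θ = 366/(k−1).
Need P(X < 1260) = 0.9 with θ tied to k this way. Start at k = 2, θ = 366: P(X<1260) ≈ 0.858.
Too low — raise k to concentrate. Iterating converges to k ≈ 2.23.
Then θ = 366/(2.23−1) ≈ 298.

k ≈ 2.23, θ ≈ 298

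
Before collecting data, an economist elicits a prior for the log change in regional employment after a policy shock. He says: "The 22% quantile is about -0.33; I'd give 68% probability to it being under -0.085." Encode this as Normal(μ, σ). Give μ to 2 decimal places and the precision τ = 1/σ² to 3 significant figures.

μ = -0.18, τ = 25.6

For Normal(μ,σ), the p-quantile is μ + z_p·σ. Here z_{0.22} = -0.7722, z_{0.68} = 0.4677.
So -0.33 = μ − 0.7722σ and -0.085 = μ + 0.4677σ.
Subtracting: σ = (-0.085 − -0.33)/(0.4677 − (-0.7722)) = 0.20.
Then μ = -0.33 − (-0.7722)·0.20 = -0.18.
Precision τ = 1/σ² = 1/0.1976² = 25.6.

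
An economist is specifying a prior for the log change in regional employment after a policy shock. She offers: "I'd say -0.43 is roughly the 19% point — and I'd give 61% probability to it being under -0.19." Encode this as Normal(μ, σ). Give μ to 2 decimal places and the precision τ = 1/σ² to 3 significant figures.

μ = -0.25, τ = 23.2

For Normal(μ,σ), the p-quantile is μ + z_p·σ. Here z_{0.19} = -0.8779, z_{0.61} = 0.2793.
So -0.43 = μ − 0.8779σ and -0.19 = μ + 0.2793σ.
Subtracting: σ = (-0.19 − -0.43)/(0.2793 − (-0.8779)) = 0.21.
Then μ = -0.43 − (-0.8779)·0.21 = -0.25.
Precision τ = 1/σ² = 1/0.2074² = 23.2.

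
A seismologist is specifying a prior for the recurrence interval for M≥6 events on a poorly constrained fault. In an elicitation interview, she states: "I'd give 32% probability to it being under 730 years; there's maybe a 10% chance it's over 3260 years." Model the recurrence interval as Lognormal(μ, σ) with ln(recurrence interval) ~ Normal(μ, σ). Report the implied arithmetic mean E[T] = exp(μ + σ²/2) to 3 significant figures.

If T ~ Lognormal(μ,σ) then ln T ~ Normal(μ,σ), so the p-quantile of ln T is μ + z_p·σ.
ln(730) = 6.593 and ln(3260) = 8.089; z_{0.32} = -0.4677, z_{0.9} = 1.282.
σ = (8.089 − 6.593)/(1.282 − (-0.4677)) = 0.855.
μ = 6.593 − (-0.4677)·0.855 = 6.993.
E[T] = exp(μ + σ²/2) = exp(6.993 + 0.3659) = 1570 years.

E[T] ≈ 1570 years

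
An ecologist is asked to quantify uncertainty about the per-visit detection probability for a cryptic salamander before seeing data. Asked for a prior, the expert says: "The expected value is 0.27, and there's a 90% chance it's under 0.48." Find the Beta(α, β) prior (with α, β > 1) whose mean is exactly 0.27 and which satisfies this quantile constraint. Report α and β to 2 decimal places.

α ≈ 2.10, β ≈ 5.68

With mean 0.27 fixed, write α = 0.27s, β = 0.73s where s = α+β.
Need P(θ < 0.48) = 0.9 under Beta(0.27s, 0.73s). Normal approximation: (q−m)/√(m(1−m)/s) ≈ z_{0.9} = 1.28, so s ≈ 0.27·0.73·(1.28)²/(0.48−0.27)² = 7.3.
At s = 7.3: P(θ<0.48) ≈ 0.894. Adjusting to match 0.9 gives s ≈ 7.78.
So α = 0.27·7.78 ≈ 2.10, β = 0.73·7.78 ≈ 5.68.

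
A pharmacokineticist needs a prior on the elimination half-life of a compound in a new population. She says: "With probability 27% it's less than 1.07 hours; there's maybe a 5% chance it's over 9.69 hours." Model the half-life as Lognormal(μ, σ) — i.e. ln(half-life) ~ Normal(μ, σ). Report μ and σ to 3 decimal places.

μ ≈ 0.666, σ ≈ 0.976

If T ~ Lognormal(μ,σ) then ln T ~ Normal(μ,σ), so the p-quantile of ln T is μ + z_p·σ.
ln(1.07) = 0.06766 and ln(9.69) = 2.271; z_{0.27} = -0.6128, z_{0.95} = 1.645.
σ = (2.271 − 0.06766)/(1.645 − (-0.6128)) = 0.976.
μ = 0.06766 − (-0.6128)·0.976 = 0.666.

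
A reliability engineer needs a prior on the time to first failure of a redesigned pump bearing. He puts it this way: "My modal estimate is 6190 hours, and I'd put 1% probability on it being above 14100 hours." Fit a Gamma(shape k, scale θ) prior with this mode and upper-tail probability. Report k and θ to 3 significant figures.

k ≈ 8.06, θ ≈ 876

Gamma(k,θ) with k>1 has mode (k−1)θ, so θ = 6190/(k−1).
Need P(X < 14100) = 0.99 with θ tied to k this way. Start at k = 2, θ = 6190: P(X<14100) ≈ 0.664.
Too low — raise k to concentrate. Iterating converges to k ≈ 8.06.
Then θ = 6190/(8.06−1) ≈ 876.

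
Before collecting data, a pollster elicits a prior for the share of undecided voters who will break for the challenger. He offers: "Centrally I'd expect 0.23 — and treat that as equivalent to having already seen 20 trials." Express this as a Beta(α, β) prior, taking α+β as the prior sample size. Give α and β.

Under the effective-sample-size interpretation, Beta(α, β) has prior mean α/(α+β) and prior sample size α+β.
So α+β = 20 and α/(α+β) = 0.23, giving α = 0.23·20 = 4.6 and β = 20 − 4.6 = 15.4.

α = 4.6, β = 15.4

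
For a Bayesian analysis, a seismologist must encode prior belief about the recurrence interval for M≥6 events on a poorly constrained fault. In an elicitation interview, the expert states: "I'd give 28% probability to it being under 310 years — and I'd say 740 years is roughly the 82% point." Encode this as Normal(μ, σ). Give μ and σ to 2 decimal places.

The p-quantile of Normal(μ,σ) is μ + z_p·σ, with z_{0.28} = -0.5828 and z_{0.82} = 0.9154.
Eliminate σ: μ = (z₂·x₁ − z₁·x₂)/(z₂ − z₁) = (0.9154·310 − (-0.5828)·740)/1.498 = 477.28.
Then σ = (x₂ − x₁)/(z₂ − z₁) = (740 − 310)/1.498 = 287.01.

μ = 477.28, σ = 287.01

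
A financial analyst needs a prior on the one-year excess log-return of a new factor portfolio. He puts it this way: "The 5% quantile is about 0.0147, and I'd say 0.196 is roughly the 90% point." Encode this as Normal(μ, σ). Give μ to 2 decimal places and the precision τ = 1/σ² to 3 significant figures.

μ = 0.12, τ = 261

The p-quantile of Normal(μ,σ) is μ + z_p·σ, with z_{0.05} = -1.645 and z_{0.9} = 1.282.
Eliminate σ: μ = (z₂·x₁ − z₁·x₂)/(z₂ − z₁) = (1.282·0.0147 − (-1.645)·0.196)/2.926 = 0.12.
Then σ = (x₂ − x₁)/(z₂ − z₁) = (0.196 − 0.0147)/2.926 = 0.06.
Precision τ = 1/σ² = 1/0.06195² = 261.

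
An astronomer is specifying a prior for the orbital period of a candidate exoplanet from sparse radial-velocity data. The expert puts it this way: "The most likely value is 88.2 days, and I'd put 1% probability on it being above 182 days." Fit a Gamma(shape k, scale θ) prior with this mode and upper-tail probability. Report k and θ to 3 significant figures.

Gamma(k,θ) with k>1 has mode (k−1)θ, so θ = 88.2/(k−1).
Need P(X < 182) = 0.99 with θ tied to k this way. Start at k = 2, θ = 88.2: P(X<182) ≈ 0.611.
Too low — raise k to concentrate. Iterating converges to k ≈ 10.3.
Then θ = 88.2/(10.3−1) ≈ 9.48.

k ≈ 10.3, θ ≈ 9.48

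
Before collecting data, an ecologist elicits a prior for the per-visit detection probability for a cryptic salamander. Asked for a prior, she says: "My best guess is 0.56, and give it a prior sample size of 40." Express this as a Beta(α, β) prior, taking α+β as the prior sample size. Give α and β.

α = 22.4, β = 17.6

Under the effective-sample-size interpretation, Beta(α, β) has prior mean α/(α+β) and prior sample size α+β.
So α+β = 40 and α/(α+β) = 0.56, giving α = 0.56·40 = 22.4 and β = 40 − 22.4 = 17.6.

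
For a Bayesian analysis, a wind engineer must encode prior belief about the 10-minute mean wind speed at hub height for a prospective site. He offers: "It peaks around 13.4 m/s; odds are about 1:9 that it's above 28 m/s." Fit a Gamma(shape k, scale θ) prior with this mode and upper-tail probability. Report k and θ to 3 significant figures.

k ≈ 4.54, θ ≈ 3.79

Gamma(k,θ) with k>1 has mode (k−1)θ, so θ = 13.4/(k−1).
Need P(X < 28) = 0.9 with θ tied to k this way. Start at k = 2, θ = 13.4: P(X<28) ≈ 0.618.
Too low — raise k to concentrate. Iterating converges to k ≈ 4.54.
Then θ = 13.4/(4.54−1) ≈ 3.79.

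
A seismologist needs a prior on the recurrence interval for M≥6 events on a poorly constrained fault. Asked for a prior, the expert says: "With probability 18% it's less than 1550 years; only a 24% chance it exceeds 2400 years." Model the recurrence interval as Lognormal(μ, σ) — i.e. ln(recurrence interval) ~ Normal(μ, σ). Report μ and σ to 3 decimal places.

μ ≈ 7.593, σ ≈ 0.270

If T ~ Lognormal(μ,σ) then ln T ~ Normal(μ,σ), so the p-quantile of ln T is μ + z_p·σ.
ln(1550) = 7.346 and ln(2400) = 7.783; z_{0.18} = -0.9154, z_{0.76} = 0.7063.
σ = (7.783 − 7.346)/(0.7063 − (-0.9154)) = 0.270.
μ = 7.346 − (-0.9154)·0.270 = 7.593.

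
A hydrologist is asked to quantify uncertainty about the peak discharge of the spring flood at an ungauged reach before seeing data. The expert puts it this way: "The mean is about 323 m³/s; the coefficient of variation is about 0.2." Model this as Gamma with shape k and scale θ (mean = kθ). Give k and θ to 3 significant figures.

k ≈ 25, θ ≈ 12.9

For Gamma(k, scale θ): mean = kθ, variance = kθ², so CV = 1/√k.
CV = 0.2, hence k = 1/CV² = 25.
Then θ = mean/k = 323/25 = 12.9.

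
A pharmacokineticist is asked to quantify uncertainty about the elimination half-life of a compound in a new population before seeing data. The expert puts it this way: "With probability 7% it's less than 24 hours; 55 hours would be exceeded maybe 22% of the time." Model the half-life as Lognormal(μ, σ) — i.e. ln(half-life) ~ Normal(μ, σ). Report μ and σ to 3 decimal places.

μ ≈ 3.722, σ ≈ 0.369

If T ~ Lognormal(μ,σ) then ln T ~ Normal(μ,σ), so the p-quantile of ln T is μ + z_p·σ.
ln(24) = 3.178 and ln(55) = 4.007; z_{0.07} = -1.476, z_{0.78} = 0.7722.
σ = (4.007 − 3.178)/(0.7722 − (-1.476)) = 0.369.
μ = 3.178 − (-1.476)·0.369 = 3.722.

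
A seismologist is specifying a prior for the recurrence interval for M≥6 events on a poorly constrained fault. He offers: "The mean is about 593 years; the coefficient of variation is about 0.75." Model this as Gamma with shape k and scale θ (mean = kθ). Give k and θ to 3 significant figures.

k ≈ 1.78, θ ≈ 334

For Gamma(k, scale θ): mean = kθ, variance = kθ², so CV = 1/√k.
CV = 0.75, hence k = 1/CV² = 1.78.
Then θ = mean/k = 593/1.78 = 334.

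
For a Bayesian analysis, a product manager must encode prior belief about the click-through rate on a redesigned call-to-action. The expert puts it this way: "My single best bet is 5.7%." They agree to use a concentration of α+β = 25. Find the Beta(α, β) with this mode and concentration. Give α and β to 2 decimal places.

For α,β > 1 the Beta mode is (α−1)/(α+β−2). With α+β = 25, the mode is (α−1)/23.
Set (α−1)/23 = 0.057 → α = 1 + 0.057·23 = 2.31.
β = 25 − α = 22.69.

α = 2.31, β = 22.69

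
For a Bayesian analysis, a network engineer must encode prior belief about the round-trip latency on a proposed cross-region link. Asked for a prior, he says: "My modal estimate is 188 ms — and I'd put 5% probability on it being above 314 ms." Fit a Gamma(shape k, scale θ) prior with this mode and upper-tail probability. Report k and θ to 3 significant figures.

k ≈ 11.6, θ ≈ 17.7

Gamma(k,θ) with k>1 has mode (k−1)θ, so θ = 188/(k−1).
Need P(X < 314) = 0.95 with θ tied to k this way. Start at k = 2, θ = 188: P(X<314) ≈ 0.497.
Too low — raise k to concentrate. Iterating converges to k ≈ 11.6.
Then θ = 188/(11.6−1) ≈ 17.7.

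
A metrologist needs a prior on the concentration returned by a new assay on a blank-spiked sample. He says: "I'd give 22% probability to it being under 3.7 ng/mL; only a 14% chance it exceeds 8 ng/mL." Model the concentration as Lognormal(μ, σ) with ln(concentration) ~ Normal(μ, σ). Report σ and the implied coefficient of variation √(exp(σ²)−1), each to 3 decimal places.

If T ~ Lognormal(μ,σ) then ln T ~ Normal(μ,σ), so the p-quantile of ln T is μ + z_p·σ.
ln(3.7) = 1.308 and ln(8) = 2.079; z_{0.22} = -0.7722, z_{0.86} = 1.08.
σ = (2.079 − 1.308)/(1.08 − (-0.7722)) = 0.416.
μ = 1.308 − (-0.7722)·0.416 = 1.630.
CV = √(exp(σ²)−1) = √(exp(0.1733)−1) = 0.435.

σ ≈ 0.416, CV ≈ 0.435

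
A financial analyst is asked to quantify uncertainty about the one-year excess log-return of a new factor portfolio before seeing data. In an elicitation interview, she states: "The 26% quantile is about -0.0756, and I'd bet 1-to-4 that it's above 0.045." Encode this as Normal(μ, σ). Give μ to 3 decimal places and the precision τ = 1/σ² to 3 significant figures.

μ = -0.023, τ = 152

For Normal(μ,σ), the p-quantile is μ + z_p·σ. Here z_{0.26} = -0.6433, z_{0.8} = 0.8416.
So -0.0756 = μ − 0.6433σ and 0.045 = μ + 0.8416σ.
Subtracting: σ = (0.045 − -0.0756)/(0.8416 − (-0.6433)) = 0.081.
Then μ = -0.0756 − (-0.6433)·0.081 = -0.023.
Precision τ = 1/σ² = 1/0.08121² = 152.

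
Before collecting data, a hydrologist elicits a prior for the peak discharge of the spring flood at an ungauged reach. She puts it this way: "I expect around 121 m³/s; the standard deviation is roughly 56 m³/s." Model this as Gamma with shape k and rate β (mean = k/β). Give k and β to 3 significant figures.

For Gamma(k, rate β): mean = k/β, variance = k/β², so CV = 1/√k.
CV = SD/mean = 56/121 = 0.4628, hence k = 1/CV² = 4.67.
Then β = k/mean = 4.67/121 = 0.0386.

k ≈ 4.67, β ≈ 0.0386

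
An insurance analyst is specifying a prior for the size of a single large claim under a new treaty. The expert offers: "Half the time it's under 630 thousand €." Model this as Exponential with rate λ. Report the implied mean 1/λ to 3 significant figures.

Exponential median = ln 2 / λ, so λ = ln 2 / 630.0 = 0.0011.
Mean = 1/λ = 909 thousand €.

mean ≈ 909 thousand €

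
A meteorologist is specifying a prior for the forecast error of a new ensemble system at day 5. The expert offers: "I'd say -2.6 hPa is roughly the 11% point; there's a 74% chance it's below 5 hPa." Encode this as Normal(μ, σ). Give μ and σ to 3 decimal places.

μ = 2.385, σ = 4.064

The p-quantile of Normal(μ,σ) is μ + z_p·σ, with z_{0.11} = -1.227 and z_{0.74} = 0.6433.
Eliminate σ: μ = (z₂·x₁ − z₁·x₂)/(z₂ − z₁) = (0.6433·-2.6 − (-1.227)·5)/1.87 = 2.385.
Then σ = (x₂ − x₁)/(z₂ − z₁) = (5 − -2.6)/1.87 = 4.064.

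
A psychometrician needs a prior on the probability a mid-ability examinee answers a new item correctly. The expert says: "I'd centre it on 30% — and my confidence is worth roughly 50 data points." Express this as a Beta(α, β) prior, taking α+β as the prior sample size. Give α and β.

α = 15, β = 35

Under the effective-sample-size interpretation, Beta(α, β) has prior mean α/(α+β) and prior sample size α+β.
So α+β = 50 and α/(α+β) = 0.3, giving α = 0.3·50 = 15 and β = 50 − 15 = 35.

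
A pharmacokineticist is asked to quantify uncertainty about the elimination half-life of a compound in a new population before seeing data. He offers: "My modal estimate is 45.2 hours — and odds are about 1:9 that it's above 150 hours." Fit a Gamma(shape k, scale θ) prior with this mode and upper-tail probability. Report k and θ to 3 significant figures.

k ≈ 2.31, θ ≈ 34.5

Gamma(k,θ) with k>1 has mode (k−1)θ, so θ = 45.2/(k−1).
Need P(X < 150) = 0.9 with θ tied to k this way. Start at k = 2, θ = 45.2: P(X<150) ≈ 0.844.
Too low — raise k to concentrate. Iterating converges to k ≈ 2.31.
Then θ = 45.2/(2.31−1) ≈ 34.5.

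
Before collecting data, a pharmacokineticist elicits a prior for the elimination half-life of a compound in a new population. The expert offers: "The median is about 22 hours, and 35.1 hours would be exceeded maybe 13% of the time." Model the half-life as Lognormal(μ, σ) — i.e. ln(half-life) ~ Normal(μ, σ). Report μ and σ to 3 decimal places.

μ ≈ 3.091, σ ≈ 0.415

If T ~ Lognormal(μ,σ) then ln T ~ Normal(μ,σ), so the p-quantile of ln T is μ + z_p·σ.
ln(22) = 3.091 and ln(35.1) = 3.558; z_{0.5} = 0, z_{0.87} = 1.126.
σ = (3.558 − 3.091)/(1.126 − (0)) = 0.415.
μ = 3.091 − (0)·0.415 = 3.091.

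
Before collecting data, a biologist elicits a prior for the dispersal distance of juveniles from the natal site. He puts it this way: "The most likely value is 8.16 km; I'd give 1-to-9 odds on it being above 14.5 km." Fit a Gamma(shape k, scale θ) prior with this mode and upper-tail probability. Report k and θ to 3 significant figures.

Gamma(k,θ) with k>1 has mode (k−1)θ, so θ = 8.16/(k−1).
Need P(X < 14.5) = 0.9 with θ tied to k this way. Start at k = 2, θ = 8.16: P(X<14.5) ≈ 0.530.
Too low — raise k to concentrate. Iterating converges to k ≈ 6.75.
Then θ = 8.16/(6.75−1) ≈ 1.42.

k ≈ 6.75, θ ≈ 1.42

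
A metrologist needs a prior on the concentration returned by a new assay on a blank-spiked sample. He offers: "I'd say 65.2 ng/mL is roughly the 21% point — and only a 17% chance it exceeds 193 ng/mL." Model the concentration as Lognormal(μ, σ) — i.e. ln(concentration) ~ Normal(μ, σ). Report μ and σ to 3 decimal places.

μ ≈ 4.675, σ ≈ 0.616

If T ~ Lognormal(μ,σ) then ln T ~ Normal(μ,σ), so the p-quantile of ln T is μ + z_p·σ.
ln(65.2) = 4.177 and ln(193) = 5.263; z_{0.21} = -0.8064, z_{0.83} = 0.9542.
σ = (5.263 − 4.177)/(0.9542 − (-0.8064)) = 0.616.
μ = 4.177 − (-0.8064)·0.616 = 4.675.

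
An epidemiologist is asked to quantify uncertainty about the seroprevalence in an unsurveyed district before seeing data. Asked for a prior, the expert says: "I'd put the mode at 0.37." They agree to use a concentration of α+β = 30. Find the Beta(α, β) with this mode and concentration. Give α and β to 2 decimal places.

α = 11.36, β = 18.64

For α,β > 1 the Beta mode is (α−1)/(α+β−2). With α+β = 30, the mode is (α−1)/28.
Set (α−1)/28 = 0.37 → α = 1 + 0.37·28 = 11.36.
β = 30 − α = 18.64.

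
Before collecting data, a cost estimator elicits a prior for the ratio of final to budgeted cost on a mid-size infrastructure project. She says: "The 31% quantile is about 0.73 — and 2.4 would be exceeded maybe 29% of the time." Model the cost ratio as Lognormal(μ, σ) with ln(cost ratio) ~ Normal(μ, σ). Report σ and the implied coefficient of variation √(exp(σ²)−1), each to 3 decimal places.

σ ≈ 1.134, CV ≈ 1.619

If T ~ Lognormal(μ,σ) then ln T ~ Normal(μ,σ), so the p-quantile of ln T is μ + z_p·σ.
ln(0.73) = -0.3147 and ln(2.4) = 0.8755; z_{0.31} = -0.4959, z_{0.71} = 0.5534.
σ = (0.8755 − -0.3147)/(0.5534 − (-0.4959)) = 1.134.
μ = -0.3147 − (-0.4959)·1.134 = 0.248.
CV = √(exp(σ²)−1) = √(exp(1.2867)−1) = 1.619.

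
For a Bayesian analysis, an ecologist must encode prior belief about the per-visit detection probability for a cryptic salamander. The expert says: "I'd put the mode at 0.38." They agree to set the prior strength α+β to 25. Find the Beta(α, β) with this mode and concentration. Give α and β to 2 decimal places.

For α,β > 1 the Beta mode is (α−1)/(α+β−2). With α+β = 25, the mode is (α−1)/23.
Set (α−1)/23 = 0.38 → α = 1 + 0.38·23 = 9.74.
β = 25 − α = 15.26.

α = 9.74, β = 15.26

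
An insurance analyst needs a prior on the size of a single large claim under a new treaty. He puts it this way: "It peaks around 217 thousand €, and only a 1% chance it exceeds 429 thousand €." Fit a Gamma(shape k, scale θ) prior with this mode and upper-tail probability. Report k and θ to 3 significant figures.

k ≈ 11.6, θ ≈ 20.5

Gamma(k,θ) with k>1 has mode (k−1)θ, so θ = 217/(k−1).
Need P(X < 429) = 0.99 with θ tied to k this way. Start at k = 2, θ = 217: P(X<429) ≈ 0.588.
Too low — raise k to concentrate. Iterating converges to k ≈ 11.6.
Then θ = 217/(11.6−1) ≈ 20.5.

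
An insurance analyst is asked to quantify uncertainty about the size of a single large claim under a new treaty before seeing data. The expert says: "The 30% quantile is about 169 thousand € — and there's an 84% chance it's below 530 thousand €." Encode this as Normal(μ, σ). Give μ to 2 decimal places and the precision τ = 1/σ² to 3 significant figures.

For Normal(μ,σ), the p-quantile is μ + z_p·σ. Here z_{0.3} = -0.5244, z_{0.84} = 0.9945.
So 169 = μ − 0.5244σ and 530 = μ + 0.9945σ.
Subtracting: σ = (530 − 169)/(0.9945 − (-0.5244)) = 237.68.
Then μ = 169 − (-0.5244)·237.68 = 293.64.
Precision τ = 1/σ² = 1/237.7² = 1.77e-05.

μ = 293.64, τ = 1.77e-05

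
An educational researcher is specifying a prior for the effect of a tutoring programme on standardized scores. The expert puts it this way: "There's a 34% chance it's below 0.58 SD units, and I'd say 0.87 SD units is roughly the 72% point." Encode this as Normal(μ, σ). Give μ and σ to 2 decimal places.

μ = 0.70, σ = 0.29

For Normal(μ,σ), the p-quantile is μ + z_p·σ. Here z_{0.34} = -0.4125, z_{0.72} = 0.5828.
So 0.58 = μ − 0.4125σ and 0.87 = μ + 0.5828σ.
Subtracting: σ = (0.87 − 0.58)/(0.5828 − (-0.4125)) = 0.29.
Then μ = 0.58 − (-0.4125)·0.29 = 0.70.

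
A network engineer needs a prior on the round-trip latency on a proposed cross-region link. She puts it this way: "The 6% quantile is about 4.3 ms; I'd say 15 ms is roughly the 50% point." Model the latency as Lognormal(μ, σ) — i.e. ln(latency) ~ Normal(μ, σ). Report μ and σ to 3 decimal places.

μ ≈ 2.708, σ ≈ 0.804

If T ~ Lognormal(μ,σ) then ln T ~ Normal(μ,σ), so the p-quantile of ln T is μ + z_p·σ.
ln(4.3) = 1.459 and ln(15) = 2.708; z_{0.06} = -1.555, z_{0.5} = 0.
σ = (2.708 − 1.459)/(0 − (-1.555)) = 0.804.
μ = 1.459 − (-1.555)·0.804 = 2.708.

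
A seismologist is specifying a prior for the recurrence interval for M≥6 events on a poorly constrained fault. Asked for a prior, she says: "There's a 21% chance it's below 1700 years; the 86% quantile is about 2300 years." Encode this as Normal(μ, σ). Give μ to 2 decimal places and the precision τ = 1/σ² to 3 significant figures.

The p-quantile of Normal(μ,σ) is μ + z_p·σ, with z_{0.21} = -0.8064 and z_{0.86} = 1.08.
Eliminate σ: μ = (z₂·x₁ − z₁·x₂)/(z₂ − z₁) = (1.08·1700 − (-0.8064)·2300)/1.887 = 1956.45.
Then σ = (x₂ − x₁)/(z₂ − z₁) = (2300 − 1700)/1.887 = 318.01.
Precision τ = 1/σ² = 1/318² = 9.89e-06.

μ = 1956.45, τ = 9.89e-06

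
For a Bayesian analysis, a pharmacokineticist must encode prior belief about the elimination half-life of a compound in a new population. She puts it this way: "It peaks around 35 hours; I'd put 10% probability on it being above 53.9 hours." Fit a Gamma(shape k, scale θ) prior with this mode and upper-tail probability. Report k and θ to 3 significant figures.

Gamma(k,θ) with k>1 has mode (k−1)θ, so θ = 35/(k−1).
Need P(X < 53.9) = 0.9 with θ tied to k this way. Start at k = 2, θ = 35: P(X<53.9) ≈ 0.455.
Too low — raise k to concentrate. Iterating converges to k ≈ 11.
Then θ = 35/(11−1) ≈ 3.49.

k ≈ 11, θ ≈ 3.49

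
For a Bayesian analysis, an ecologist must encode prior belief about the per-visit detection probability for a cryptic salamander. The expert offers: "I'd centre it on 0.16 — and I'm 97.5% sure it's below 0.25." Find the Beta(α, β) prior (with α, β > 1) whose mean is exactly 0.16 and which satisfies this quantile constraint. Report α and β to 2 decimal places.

α ≈ 12.11, β ≈ 63.56

With mean 0.16 fixed, write α = 0.16s, β = 0.84s where s = α+β.
Need P(θ < 0.25) = 0.975 under Beta(0.16s, 0.84s). Normal approximation: (q−m)/√(m(1−m)/s) ≈ z_{0.975} = 1.96, so s ≈ 0.16·0.84·(1.96)²/(0.25−0.16)² = 63.7.
At s = 63.7: P(θ<0.25) ≈ 0.965. Adjusting to match 0.975 gives s ≈ 75.67.
So α = 0.16·75.67 ≈ 12.11, β = 0.84·75.67 ≈ 63.56.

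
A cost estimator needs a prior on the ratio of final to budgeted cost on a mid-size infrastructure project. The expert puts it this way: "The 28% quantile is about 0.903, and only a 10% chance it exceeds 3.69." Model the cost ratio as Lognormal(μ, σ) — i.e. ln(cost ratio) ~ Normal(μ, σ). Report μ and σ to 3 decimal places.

If T ~ Lognormal(μ,σ) then ln T ~ Normal(μ,σ), so the p-quantile of ln T is μ + z_p·σ.
ln(0.903) = -0.102 and ln(3.69) = 1.306; z_{0.28} = -0.5828, z_{0.9} = 1.282.
σ = (1.306 − -0.102)/(1.282 − (-0.5828)) = 0.755.
μ = -0.102 − (-0.5828)·0.755 = 0.338.

μ ≈ 0.338, σ ≈ 0.755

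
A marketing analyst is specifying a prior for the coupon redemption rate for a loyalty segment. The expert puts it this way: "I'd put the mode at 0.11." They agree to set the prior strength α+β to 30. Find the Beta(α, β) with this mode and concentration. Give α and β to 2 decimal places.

For α,β > 1 the Beta mode is (α−1)/(α+β−2). With α+β = 30, the mode is (α−1)/28.
Set (α−1)/28 = 0.11 → α = 1 + 0.11·28 = 4.08.
β = 30 − α = 25.92.

α = 4.08, β = 25.92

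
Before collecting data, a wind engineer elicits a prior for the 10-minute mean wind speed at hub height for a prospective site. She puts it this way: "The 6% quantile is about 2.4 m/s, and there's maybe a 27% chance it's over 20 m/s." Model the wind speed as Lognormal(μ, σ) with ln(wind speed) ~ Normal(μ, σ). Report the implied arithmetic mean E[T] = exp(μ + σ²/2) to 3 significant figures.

If T ~ Lognormal(μ,σ) then ln T ~ Normal(μ,σ), so the p-quantile of ln T is μ + z_p·σ.
ln(2.4) = 0.8755 and ln(20) = 2.996; z_{0.06} = -1.555, z_{0.73} = 0.6128.
σ = (2.996 − 0.8755)/(0.6128 − (-1.555)) = 0.978.
μ = 0.8755 − (-1.555)·0.978 = 2.396.
E[T] = exp(μ + σ²/2) = exp(2.396 + 0.4784) = 17.7 m/s.

E[T] ≈ 17.7 m/s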